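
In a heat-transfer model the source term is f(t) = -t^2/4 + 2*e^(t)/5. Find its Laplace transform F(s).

The transform is linear, so treat each term independently.
(-1/4)·[L{t^2} = 2!/s^3 = 2/s^3]; (2/5)·[L{e^(t)} = 1/(s - 1)].

F(s) = 2/(5*(s - 1)) - 1/(2*s^3)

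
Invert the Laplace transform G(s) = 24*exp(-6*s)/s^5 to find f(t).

f(t) = Heaviside(t - 6)*((t - 6)^4)

The factor e^(-6s) signals a time shift by c = 6 (second shifting theorem).
L{t^4} = 4!/s^5 = 24/s^5, so L^-1{24/s^5} = t^4.
Hence the inverse is u(t - 6) times that function evaluated at t - 6.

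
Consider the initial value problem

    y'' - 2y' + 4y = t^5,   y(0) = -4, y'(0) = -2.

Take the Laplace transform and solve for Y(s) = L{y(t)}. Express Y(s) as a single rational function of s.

Y(s) = (-4*s^7 + 6*s^6 + 120)/(s^8 - 2*s^7 + 4*s^6)

Laplace-transform each side.
With L{y''} = s^2 Y - s·y(0) - y'(0) and L{y'} = sY - y(0), with y(0) = -4, y'(0) = -2: the LHS transforms to (s^2 - 2*s + 4)Y - (-4*s + 6).
The right side is L{t^5} = 120/s^6.
So (s^2 - 2*s + 4)Y = 120/s^6 + (-4*s + 6).
Divide through and combine into a single rational function.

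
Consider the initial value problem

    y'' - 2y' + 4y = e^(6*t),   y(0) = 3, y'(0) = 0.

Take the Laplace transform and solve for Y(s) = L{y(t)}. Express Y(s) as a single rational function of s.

Y(s) = (3*s^2 - 24*s + 37)/(s^3 - 8*s^2 + 16*s - 24)

Take the Laplace transform of both sides.
Using L{y''} = s^2 Y - s·y(0) - y'(0) and L{y'} = sY - y(0), with y(0) = 3, y'(0) = 0, the left side becomes (s^2 - 2*s + 4)Y - (3*s - 6).
The right side is L{e^(6*t)} = 1/(s - 6).
So (s^2 - 2*s + 4)Y = 1/(s - 6) + (3*s - 6).
Divide through and combine into a single rational function.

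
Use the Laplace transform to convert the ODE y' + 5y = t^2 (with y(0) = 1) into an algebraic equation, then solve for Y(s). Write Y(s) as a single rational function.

Laplace-transform each side.
The derivative rules (L{y'} = sY - y(0) = sY - 1) turn the left side into (s + 5)Y - (1).
The right side is L{t^2} = 2/s^3.
So (s + 5)Y = 2/s^3 + (1).
Divide through and combine into a single rational function.

Y(s) = (s^3 + 2)/(s^4 + 5*s^3)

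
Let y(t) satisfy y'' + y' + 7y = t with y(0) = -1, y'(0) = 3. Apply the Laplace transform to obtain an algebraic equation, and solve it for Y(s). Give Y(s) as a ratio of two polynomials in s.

Y(s) = (-s^3 + 2*s^2 + 1)/(s^4 + s^3 + 7*s^2)

Apply the Laplace transform to the equation.
With L{y''} = s^2 Y - s·y(0) - y'(0) and L{y'} = sY - y(0), with y(0) = -1, y'(0) = 3: the LHS transforms to (s^2 + s + 7)Y - (-s + 2).
The right side is L{t} = s^(-2).
So (s^2 + s + 7)Y = s^(-2) + (-s + 2).
Solve for Y(s) and write it as one ratio of polynomials.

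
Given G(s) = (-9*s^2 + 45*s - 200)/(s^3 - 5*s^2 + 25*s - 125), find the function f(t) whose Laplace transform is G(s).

Factor the denominator: s^3 - 5*s^2 + 25*s - 125 = (s - 5)*(s^2 + 25).
Partial fraction decomposition gives [-4/(s - 5)] + [-5*s/(s^2 + 25)] + [20/(s^2 + 25)].
Invert each term: -4/(s - 5) ↔ -4e^(5t); -5·s/(s^2 + 25) ↔ -5cos(5t); 4·5/(s^2 + 25) ↔ 4sin(5t).

f(t) = -4*exp(5*t) + 4*sin(5*t) - 5*cos(5*t)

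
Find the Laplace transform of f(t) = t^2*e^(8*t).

2/(s - 8)^3

L{e^(8t)} = 1/(s - 8).
Then apply L{t^2·g(t)} = (-1)^2 d^2/ds^2[G(s)] with G(s) = 1/(s - 8):
differentiating 2 times and applying the sign gives 2/(s - 8)^3.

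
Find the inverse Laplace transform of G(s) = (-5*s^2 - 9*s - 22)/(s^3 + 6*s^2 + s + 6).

-3*sin(t) - cos(t) - 4*exp(-6*t)

Factor the denominator: s^3 + 6*s^2 + s + 6 = (s + 6)*(s^2 + 1).
Partial fraction decomposition gives [-4/(s + 6)] + [-s/(s^2 + 1)] + [-3/(s^2 + 1)].
Invert each term: -4/(s + 6) ↔ -4e^(-6t); -1·s/(s^2 + 1) ↔ -cos(t); -3·1/(s^2 + 1) ↔ -3sin(t).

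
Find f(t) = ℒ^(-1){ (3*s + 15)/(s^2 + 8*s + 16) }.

Factor the denominator: s^2 + 8*s + 16 = (s + 4)^2.
Partial fraction decomposition gives [3/(s + 4)] + [3/(s + 4)^2].
Invert each term: 3/(s + 4) ↔ 3e^(-4t); 3/(s + 4)^2 ↔ 3t·e^(-4t).

f(t) = 3*t*exp(-4*t) + 3*exp(-4*t)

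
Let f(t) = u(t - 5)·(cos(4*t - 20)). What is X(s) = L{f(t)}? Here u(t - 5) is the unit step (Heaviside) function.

X(s) = s*exp(-5*s)/(s^2 + 16)

By the second shifting theorem, L{u(t - c)·g(t - c)} = e^(-cs)·G(s) with c = 5 and G(s) = L{g(t)}.
L{cos(4t)} = s/(s^2 + 16).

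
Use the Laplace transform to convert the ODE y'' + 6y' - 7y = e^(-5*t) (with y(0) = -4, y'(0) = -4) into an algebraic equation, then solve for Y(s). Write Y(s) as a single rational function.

Transform both sides with L{·}.
Using L{y''} = s^2 Y - s·y(0) - y'(0) and L{y'} = sY - y(0), with y(0) = -4, y'(0) = -4, the left side becomes (s^2 + 6*s - 7)Y - (-4*s - 28).
The right side is L{e^(-5*t)} = 1/(s + 5).
So (s^2 + 6*s - 7)Y = 1/(s + 5) + (-4*s - 28).
Solve for Y(s) and write it as one ratio of polynomials.

Y(s) = (-4*s^2 - 48*s - 139)/(s^3 + 11*s^2 + 23*s - 35)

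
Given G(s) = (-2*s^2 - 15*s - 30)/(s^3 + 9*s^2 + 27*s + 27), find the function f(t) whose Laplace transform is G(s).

Factor the denominator: s^3 + 9*s^2 + 27*s + 27 = (s + 3)^3.
Partial fraction decomposition gives [-2/(s + 3)] + [-3/(s + 3)^2] + [-3/(s + 3)^3].
Invert each term: -2/(s + 3) ↔ -2e^(-3t); -3/(s + 3)^2 ↔ -3t·e^(-3t); -3/(s + 3)^3 ↔ (-3/2)t^2·e^(-3t).

f(t) = -3*t^2*exp(-3*t)/2 - 3*t*exp(-3*t) - 2*exp(-3*t)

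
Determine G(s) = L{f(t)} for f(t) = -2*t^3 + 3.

Apply the Laplace transform termwise.
L{3} = 3/s; (-2)·[L{t^3} = 3!/s^4 = 6/s^4].

G(s) = 3/s - 12/s^4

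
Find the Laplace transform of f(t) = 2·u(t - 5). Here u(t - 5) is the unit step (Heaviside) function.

By the second shifting theorem, L{u(t - c)·g(t - c)} = e^(-cs)·H(s) with c = 5 and H(s) = L{g(t)}.
L{2} = 2/s.

2*exp(-5*s)/s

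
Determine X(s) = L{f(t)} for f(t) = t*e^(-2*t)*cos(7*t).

X(s) = (s - 5)*(s + 9)/(s^2 + 4*s + 53)^2

L{cos(7t)} = s/(s^2 + 49).
Multiplying by e^(-2t) shifts s → s + 2, so L{e^(-2*t)*cos(7*t)} = (s + 2)/((s + 2)^2 + 49).
Then apply L{t·g(t)} = -d/ds[G(s)] with G(s) = (s + 2)/((s + 2)^2 + 49):
differentiating 1 time and applying the sign gives (s - 5)*(s + 9)/(s^2 + 4*s + 53)^2.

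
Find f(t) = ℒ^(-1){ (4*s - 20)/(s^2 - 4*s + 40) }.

Complete the square in the denominator: s^2 - 4*s + 40 = (s - 2)^2 + 6^2.
Split the numerator to match: 4*s - 20 = 4·(s - 2) - 2·6.
Invert each term: 4·(s - 2)/((s - 2)^2 + 36) ↔ 4e^(2t)cos(6t); -2·6/((s - 2)^2 + 36) ↔ -2e^(2t)sin(6t).

f(t) = -2*exp(2*t)*sin(6*t) + 4*exp(2*t)*cos(6*t)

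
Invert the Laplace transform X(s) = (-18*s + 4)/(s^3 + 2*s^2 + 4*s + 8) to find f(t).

f(t) = -4*sin(2*t) - 5*cos(2*t) + 5*exp(-2*t)

Factor the denominator: s^3 + 2*s^2 + 4*s + 8 = (s + 2)*(s^2 + 4).
Partial fraction decomposition gives [5/(s + 2)] + [-5*s/(s^2 + 4)] + [-8/(s^2 + 4)].
Invert each term: 5/(s + 2) ↔ 5e^(-2t); -5·s/(s^2 + 4) ↔ -5cos(2t); -4·2/(s^2 + 4) ↔ -4sin(2t).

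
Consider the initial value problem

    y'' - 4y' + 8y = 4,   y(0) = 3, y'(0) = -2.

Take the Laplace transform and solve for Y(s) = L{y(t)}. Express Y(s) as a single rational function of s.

Y(s) = (3*s^2 - 14*s + 4)/(s^3 - 4*s^2 + 8*s)

Laplace-transform each side.
Using L{y''} = s^2 Y - s·y(0) - y'(0) and L{y'} = sY - y(0), with y(0) = 3, y'(0) = -2, the left side becomes (s^2 - 4*s + 8)Y - (3*s - 14).
The right side is L{4} = 4/s.
So (s^2 - 4*s + 8)Y = 4/s + (3*s - 14).
Solve for Y(s) and write it as one ratio of polynomials.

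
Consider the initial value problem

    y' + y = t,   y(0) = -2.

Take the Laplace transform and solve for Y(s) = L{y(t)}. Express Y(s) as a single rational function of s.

Laplace-transform each side.
The derivative rules (L{y'} = sY - y(0) = sY - (-2)) turn the left side into (s + 1)Y - (-2).
The right side is L{t} = s^(-2).
So (s + 1)Y = s^(-2) + (-2).
Divide through and combine into a single rational function.

Y(s) = (-2*s^2 + 1)/(s^3 + s^2)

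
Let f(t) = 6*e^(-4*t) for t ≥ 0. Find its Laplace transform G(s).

L{6} = 6/s.
By the first shifting theorem, multiplying by e^(-4t) replaces s with s + 4.

G(s) = 6/(s + 4)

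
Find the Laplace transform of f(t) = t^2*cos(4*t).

L{cos(4t)} = s/(s^2 + 16).
Then apply L{t^2·g(t)} = (-1)^2 d^2/ds^2[G(s)] with G(s) = s/(s^2 + 16):
differentiating 2 times and applying the sign gives 2*s*(s^2 - 48)/(s^2 + 16)^3.

2*s*(s^2 - 48)/(s^2 + 16)^3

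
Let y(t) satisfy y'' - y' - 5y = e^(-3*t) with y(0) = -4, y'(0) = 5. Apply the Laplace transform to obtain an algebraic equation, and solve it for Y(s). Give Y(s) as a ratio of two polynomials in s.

Y(s) = (-4*s^2 - 3*s + 28)/(s^3 + 2*s^2 - 8*s - 15)

Apply the Laplace transform to the equation.
The derivative rules (L{y''} = s^2 Y - s·y(0) - y'(0) and L{y'} = sY - y(0), with y(0) = -4, y'(0) = 5) turn the left side into (s^2 - s - 5)Y - (-4*s + 9).
The right side is L{e^(-3*t)} = 1/(s + 3).
So (s^2 - s - 5)Y = 1/(s + 3) + (-4*s + 9).
Solve for Y(s) and write it as one ratio of polynomials.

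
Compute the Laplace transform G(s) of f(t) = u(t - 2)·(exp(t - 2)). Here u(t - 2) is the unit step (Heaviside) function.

By the second shifting theorem, L{u(t - c)·g(t - c)} = e^(-cs)·H(s) with c = 2 and H(s) = L{g(t)}.
L{e^(t)} = 1/(s - 1).

G(s) = exp(-2*s)/(s - 1)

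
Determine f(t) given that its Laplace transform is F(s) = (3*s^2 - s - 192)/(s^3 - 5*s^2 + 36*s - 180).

f(t) = -2*exp(5*t) + 4*sin(6*t) + 5*cos(6*t)

Factor the denominator: s^3 - 5*s^2 + 36*s - 180 = (s - 5)*(s^2 + 36).
Partial fraction decomposition gives [-2/(s - 5)] + [5*s/(s^2 + 36)] + [24/(s^2 + 36)].
Invert each term: -2/(s - 5) ↔ -2e^(5t); 5·s/(s^2 + 36) ↔ 5cos(6t); 4·6/(s^2 + 36) ↔ 4sin(6t).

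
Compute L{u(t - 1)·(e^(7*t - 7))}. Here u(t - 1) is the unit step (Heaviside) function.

exp(-s)/(s - 7)

By the second shifting theorem, L{u(t - c)·g(t - c)} = e^(-cs)·G(s) with c = 1 and G(s) = L{g(t)}.
L{e^(7t)} = 1/(s - 7).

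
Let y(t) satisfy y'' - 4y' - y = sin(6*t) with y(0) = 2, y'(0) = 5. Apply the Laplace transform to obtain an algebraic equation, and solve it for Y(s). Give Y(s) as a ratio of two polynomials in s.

Y(s) = (2*s^3 - 3*s^2 + 72*s - 102)/(s^4 - 4*s^3 + 35*s^2 - 144*s - 36)

Take the Laplace transform of both sides.
With L{y''} = s^2 Y - s·y(0) - y'(0) and L{y'} = sY - y(0), with y(0) = 2, y'(0) = 5: the LHS transforms to (s^2 - 4*s - 1)Y - (2*s - 3).
The right side is L{sin(6*t)} = 6/(s^2 + 36).
So (s^2 - 4*s - 1)Y = 6/(s^2 + 36) + (2*s - 3).
Divide through and combine into a single rational function.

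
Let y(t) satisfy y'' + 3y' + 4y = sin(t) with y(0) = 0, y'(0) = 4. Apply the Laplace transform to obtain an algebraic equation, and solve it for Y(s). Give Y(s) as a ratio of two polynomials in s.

Transform both sides with L{·}.
With L{y''} = s^2 Y - s·y(0) - y'(0) and L{y'} = sY - y(0), with y(0) = 0, y'(0) = 4: the LHS transforms to (s^2 + 3*s + 4)Y - (4).
The right side is L{sin(t)} = 1/(s^2 + 1).
So (s^2 + 3*s + 4)Y = 1/(s^2 + 1) + (4).
Solve for Y(s) and write it as one ratio of polynomials.

Y(s) = (4*s^2 + 5)/(s^4 + 3*s^3 + 5*s^2 + 3*s + 4)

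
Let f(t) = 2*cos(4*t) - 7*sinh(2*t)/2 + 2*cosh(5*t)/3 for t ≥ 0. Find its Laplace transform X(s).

Apply the Laplace transform termwise.
(2/3)·[L{cosh(5t)} = s/(s^2 - 25)]; (2)·[L{cos(4t)} = s/(s^2 + 16)]; (-7/2)·[L{sinh(2t)} = 2/(s^2 - 4)].

X(s) = 2*s/(s^2 + 16) + 2*s/(3*(s^2 - 25)) - 7/(s^2 - 4)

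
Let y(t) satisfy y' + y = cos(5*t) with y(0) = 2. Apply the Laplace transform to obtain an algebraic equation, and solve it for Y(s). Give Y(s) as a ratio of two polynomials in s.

Laplace-transform each side.
With L{y'} = sY - y(0) = sY - 2: the LHS transforms to (s + 1)Y - (2).
The right side is L{cos(5*t)} = s/(s^2 + 25).
So (s + 1)Y = s/(s^2 + 25) + (2).
Divide through and combine into a single rational function.

Y(s) = (2*s^2 + s + 50)/(s^3 + s^2 + 25*s + 25)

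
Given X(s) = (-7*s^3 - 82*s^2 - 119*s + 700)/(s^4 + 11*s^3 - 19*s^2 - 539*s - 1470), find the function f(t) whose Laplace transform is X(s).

Factor the denominator: s^4 + 11*s^3 - 19*s^2 - 539*s - 1470 = (s - 7)*(s + 5)*(s + 6)*(s + 7).
Partial fraction decomposition gives [-3/(s - 7)] + [3/(s + 7)] + [-5/(s + 5)] + [-2/(s + 6)].
Invert each term: -3/(s - 7) ↔ -3e^(7t); 3/(s + 7) ↔ 3e^(-7t); -5/(s + 5) ↔ -5e^(-5t); -2/(s + 6) ↔ -2e^(-6t).

f(t) = -3*exp(7*t) - 5*exp(-5*t) - 2*exp(-6*t) + 3*exp(-7*t)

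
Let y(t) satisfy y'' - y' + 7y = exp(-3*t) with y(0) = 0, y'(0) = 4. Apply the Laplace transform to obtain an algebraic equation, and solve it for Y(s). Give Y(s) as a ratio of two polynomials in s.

Y(s) = (4*s + 13)/(s^3 + 2*s^2 + 4*s + 21)

Transform both sides with L{·}.
With L{y''} = s^2 Y - s·y(0) - y'(0) and L{y'} = sY - y(0), with y(0) = 0, y'(0) = 4: the LHS transforms to (s^2 - s + 7)Y - (4).
The right side is L{exp(-3*t)} = 1/(s + 3).
So (s^2 - s + 7)Y = 1/(s + 3) + (4).
Divide through and combine into a single rational function.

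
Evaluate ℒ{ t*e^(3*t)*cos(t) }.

L{cos(t)} = s/(s^2 + 1).
Multiplying by e^(3t) shifts s → s - 3, so L{e^(3*t)*cos(t)} = (s - 3)/((s - 3)^2 + 1).
Then apply L{t·g(t)} = -d/ds[H(s)] with H(s) = (s - 3)/((s - 3)^2 + 1):
differentiating 1 time and applying the sign gives (s - 4)*(s - 2)/(s^2 - 6*s + 10)^2.

(s - 4)*(s - 2)/(s^2 - 6*s + 10)^2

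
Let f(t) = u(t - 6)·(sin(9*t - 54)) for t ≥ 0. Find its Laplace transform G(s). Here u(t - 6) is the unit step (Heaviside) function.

By the second shifting theorem, L{u(t - c)·g(t - c)} = e^(-cs)·H(s) with c = 6 and H(s) = L{g(t)}.
L{sin(9t)} = 9/(s^2 + 81).

G(s) = 9*exp(-6*s)/(s^2 + 81)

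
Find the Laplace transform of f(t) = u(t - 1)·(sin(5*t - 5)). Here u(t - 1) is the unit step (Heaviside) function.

By the second shifting theorem, L{u(t - c)·g(t - c)} = e^(-cs)·G(s) with c = 1 and G(s) = L{g(t)}.
L{sin(5t)} = 5/(s^2 + 25).

5*exp(-s)/(s^2 + 25)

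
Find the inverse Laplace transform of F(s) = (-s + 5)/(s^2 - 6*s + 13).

Complete the square in the denominator: s^2 - 6*s + 13 = (s - 3)^2 + 2^2.
Split the numerator to match: -s + 5 = -1·(s - 3) + 1·2.
Invert each term: -1·(s - 3)/((s - 3)^2 + 4) ↔ -e^(3t)cos(2t); 1·2/((s - 3)^2 + 4) ↔ e^(3t)sin(2t).

exp(3*t)*sin(2*t) - exp(3*t)*cos(2*t)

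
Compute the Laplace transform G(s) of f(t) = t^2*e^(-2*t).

L{e^(-2t)} = 1/(s + 2).
Then apply L{t^2·g(t)} = (-1)^2 d^2/ds^2[H(s)] with H(s) = 1/(s + 2):
differentiating 2 times and applying the sign gives 2/(s + 2)^3.

G(s) = 2/(s + 2)^3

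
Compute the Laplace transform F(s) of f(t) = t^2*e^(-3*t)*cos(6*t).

F(s) = 2*(s + 3)*(s^2 + 6*s - 99)/(s^2 + 6*s + 45)^3

L{cos(6t)} = s/(s^2 + 36).
Multiplying by e^(-3t) shifts s → s + 3, so L{e^(-3*t)*cos(6*t)} = (s + 3)/((s + 3)^2 + 36).
Then apply L{t^2·g(t)} = (-1)^2 d^2/ds^2[G(s)] with G(s) = (s + 3)/((s + 3)^2 + 36):
differentiating 2 times and applying the sign gives 2*(s + 3)*(s^2 + 6*s - 99)/(s^2 + 6*s + 45)^3.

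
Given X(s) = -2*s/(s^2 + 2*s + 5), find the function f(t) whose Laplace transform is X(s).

Complete the square in the denominator: s^2 + 2*s + 5 = (s + 1)^2 + 2^2.
Split the numerator to match: -2*s = -2·(s + 1) + 1·2.
Invert each term: -2·(s + 1)/((s + 1)^2 + 4) ↔ -2e^(-t)cos(2t); 1·2/((s + 1)^2 + 4) ↔ e^(-t)sin(2t).

f(t) = exp(-t)*sin(2*t) - 2*exp(-t)*cos(2*t)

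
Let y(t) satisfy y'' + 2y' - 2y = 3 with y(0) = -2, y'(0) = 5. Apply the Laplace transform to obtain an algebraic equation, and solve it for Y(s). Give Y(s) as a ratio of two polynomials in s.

Y(s) = (-2*s^2 + s + 3)/(s^3 + 2*s^2 - 2*s)

Apply the Laplace transform to the equation.
The derivative rules (L{y''} = s^2 Y - s·y(0) - y'(0) and L{y'} = sY - y(0), with y(0) = -2, y'(0) = 5) turn the left side into (s^2 + 2*s - 2)Y - (-2*s + 1).
The right side is L{3} = 3/s.
So (s^2 + 2*s - 2)Y = 3/s + (-2*s + 1).
Isolate Y and clear denominators.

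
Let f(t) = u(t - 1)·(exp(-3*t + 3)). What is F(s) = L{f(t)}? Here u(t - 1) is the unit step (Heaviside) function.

F(s) = exp(-s)/(s + 3)

By the second shifting theorem, L{u(t - c)·g(t - c)} = e^(-cs)·G(s) with c = 1 and G(s) = L{g(t)}.
L{e^(-3t)} = 1/(s + 3).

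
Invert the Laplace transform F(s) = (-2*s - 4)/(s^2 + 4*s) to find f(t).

Factor the denominator: s^2 + 4*s = s*(s + 4).
Partial fraction decomposition gives [-1/s] + [-1/(s + 4)].
Invert each term: -1/(s - 0) ↔ -e^(0t); -1/(s + 4) ↔ -e^(-4t).

f(t) = -1 - exp(-4*t)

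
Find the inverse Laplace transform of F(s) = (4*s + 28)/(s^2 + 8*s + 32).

3*exp(-4*t)*sin(4*t) + 4*exp(-4*t)*cos(4*t)

Complete the square in the denominator: s^2 + 8*s + 32 = (s + 4)^2 + 4^2.
Split the numerator to match: 4*s + 28 = 4·(s + 4) + 3·4.
Invert each term: 4·(s + 4)/((s + 4)^2 + 16) ↔ 4e^(-4t)cos(4t); 3·4/((s + 4)^2 + 16) ↔ 3e^(-4t)sin(4t).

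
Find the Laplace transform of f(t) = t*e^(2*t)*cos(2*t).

L{cos(2t)} = s/(s^2 + 4).
Multiplying by e^(2t) shifts s → s - 2, so L{e^(2*t)*cos(2*t)} = (s - 2)/((s - 2)^2 + 4).
Then apply L{t·g(t)} = -d/ds[G(s)] with G(s) = (s - 2)/((s - 2)^2 + 4):
differentiating 1 time and applying the sign gives s*(s - 4)/(s^2 - 4*s + 8)^2.

s*(s - 4)/(s^2 - 4*s + 8)^2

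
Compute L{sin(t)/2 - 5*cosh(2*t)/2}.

-5*s/(2*(s^2 - 4)) + 1/(2*(s^2 + 1))

Apply the Laplace transform termwise.
(-5/2)·[L{cosh(2t)} = s/(s^2 - 4)]; (1/2)·[L{sin(t)} = 1/(s^2 + 1)].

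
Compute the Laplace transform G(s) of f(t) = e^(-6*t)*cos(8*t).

L{cos(8t)} = s/(s^2 + 64).
By the first shifting theorem, multiplying by e^(-6t) replaces s with s + 6.

G(s) = (s + 6)/((s + 6)^2 + 64)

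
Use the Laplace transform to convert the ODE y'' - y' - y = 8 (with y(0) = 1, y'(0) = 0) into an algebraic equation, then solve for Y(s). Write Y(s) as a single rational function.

Y(s) = (s^2 - s + 8)/(s^3 - s^2 - s)

Apply the Laplace transform to the equation.
The derivative rules (L{y''} = s^2 Y - s·y(0) - y'(0) and L{y'} = sY - y(0), with y(0) = 1, y'(0) = 0) turn the left side into (s^2 - s - 1)Y - (s - 1).
The right side is L{8} = 8/s.
So (s^2 - s - 1)Y = 8/s + (s - 1).
Solve for Y(s) and write it as one ratio of polynomials.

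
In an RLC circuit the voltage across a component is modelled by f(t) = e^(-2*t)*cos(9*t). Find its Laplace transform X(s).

L{cos(9t)} = s/(s^2 + 81).
By the first shifting theorem, multiplying by e^(-2t) replaces s with s + 2.

X(s) = (s + 2)/((s + 2)^2 + 81)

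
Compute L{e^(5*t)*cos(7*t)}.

L{cos(7t)} = s/(s^2 + 49).
By the first shifting theorem, multiplying by e^(5t) replaces s with s - 5.

(s - 5)/((s - 5)^2 + 49)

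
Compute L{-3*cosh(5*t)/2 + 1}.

-3*s/(2*(s^2 - 25)) + 1/s

The transform is linear, so treat each term independently.
(-3/2)·[L{cosh(5t)} = s/(s^2 - 25)]; L{1} = 1/s.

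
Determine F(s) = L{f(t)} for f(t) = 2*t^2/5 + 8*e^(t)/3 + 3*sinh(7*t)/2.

By linearity of the Laplace transform, transform each term separately.
(2/5)·[L{t^2} = 2!/s^3 = 2/s^3]; (8/3)·[L{e^(t)} = 1/(s - 1)]; (3/2)·[L{sinh(7t)} = 7/(s^2 - 49)].

F(s) = 21/(2*(s^2 - 49)) + 8/(3*(s - 1)) + 4/(5*s^3)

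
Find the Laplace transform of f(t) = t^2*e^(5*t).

2/(s - 5)^3

L{t^2} = 2!/s^3 = 2/s^3.
By the first shifting theorem, multiplying by e^(5t) replaces s with s - 5.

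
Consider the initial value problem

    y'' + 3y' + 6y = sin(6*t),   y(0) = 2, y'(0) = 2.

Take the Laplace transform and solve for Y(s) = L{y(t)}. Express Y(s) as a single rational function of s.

Y(s) = (2*s^3 + 8*s^2 + 72*s + 294)/(s^4 + 3*s^3 + 42*s^2 + 108*s + 216)

Laplace-transform each side.
The derivative rules (L{y''} = s^2 Y - s·y(0) - y'(0) and L{y'} = sY - y(0), with y(0) = 2, y'(0) = 2) turn the left side into (s^2 + 3*s + 6)Y - (2*s + 8).
The right side is L{sin(6*t)} = 6/(s^2 + 36).
So (s^2 + 3*s + 6)Y = 6/(s^2 + 36) + (2*s + 8).
Divide through and combine into a single rational function.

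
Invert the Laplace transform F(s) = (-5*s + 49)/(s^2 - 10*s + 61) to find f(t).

f(t) = 4*exp(5*t)*sin(6*t) - 5*exp(5*t)*cos(6*t)

Complete the square in the denominator: s^2 - 10*s + 61 = (s - 5)^2 + 6^2.
Split the numerator to match: -5*s + 49 = -5·(s - 5) + 4·6.
Invert each term: -5·(s - 5)/((s - 5)^2 + 36) ↔ -5e^(5t)cos(6t); 4·6/((s - 5)^2 + 36) ↔ 4e^(5t)sin(6t).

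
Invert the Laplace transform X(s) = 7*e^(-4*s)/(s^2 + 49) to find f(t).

The factor e^(-4s) signals a time shift by c = 4 (second shifting theorem).
L{sin(7t)} = 7/(s^2 + 49), so L^-1{7/(s^2 + 49)} = sin(7*t).
Hence the inverse is u(t - 4) times that function evaluated at t - 4.

f(t) = Heaviside(t - 4)*(sin(7*t - 28))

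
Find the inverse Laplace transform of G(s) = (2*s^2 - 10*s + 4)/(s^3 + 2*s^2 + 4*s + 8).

-3*sin(2*t) - 2*cos(2*t) + 4*exp(-2*t)

Factor the denominator: s^3 + 2*s^2 + 4*s + 8 = (s + 2)*(s^2 + 4).
Partial fraction decomposition gives [4/(s + 2)] + [-2*s/(s^2 + 4)] + [-6/(s^2 + 4)].
Invert each term: 4/(s + 2) ↔ 4e^(-2t); -2·s/(s^2 + 4) ↔ -2cos(2t); -3·2/(s^2 + 4) ↔ -3sin(2t).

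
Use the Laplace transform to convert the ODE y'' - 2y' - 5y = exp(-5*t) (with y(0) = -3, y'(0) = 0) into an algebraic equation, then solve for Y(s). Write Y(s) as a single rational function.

Laplace-transform each side.
With L{y''} = s^2 Y - s·y(0) - y'(0) and L{y'} = sY - y(0), with y(0) = -3, y'(0) = 0: the LHS transforms to (s^2 - 2*s - 5)Y - (-3*s + 6).
The right side is L{exp(-5*t)} = 1/(s + 5).
So (s^2 - 2*s - 5)Y = 1/(s + 5) + (-3*s + 6).
Isolate Y and clear denominators.

Y(s) = (-3*s^2 - 9*s + 31)/(s^3 + 3*s^2 - 15*s - 25)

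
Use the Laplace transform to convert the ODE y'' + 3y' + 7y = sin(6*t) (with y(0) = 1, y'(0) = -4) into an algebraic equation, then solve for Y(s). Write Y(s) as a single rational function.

Laplace-transform each side.
With L{y''} = s^2 Y - s·y(0) - y'(0) and L{y'} = sY - y(0), with y(0) = 1, y'(0) = -4: the LHS transforms to (s^2 + 3*s + 7)Y - (s - 1).
The right side is L{sin(6*t)} = 6/(s^2 + 36).
So (s^2 + 3*s + 7)Y = 6/(s^2 + 36) + (s - 1).
Isolate Y and clear denominators.

Y(s) = (s^3 - s^2 + 36*s - 30)/(s^4 + 3*s^3 + 43*s^2 + 108*s + 252)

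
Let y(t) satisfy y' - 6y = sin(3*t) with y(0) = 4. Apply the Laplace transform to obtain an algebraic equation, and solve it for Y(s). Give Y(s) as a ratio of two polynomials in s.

Transform both sides with L{·}.
With L{y'} = sY - y(0) = sY - 4: the LHS transforms to (s - 6)Y - (4).
The right side is L{sin(3*t)} = 3/(s^2 + 9).
So (s - 6)Y = 3/(s^2 + 9) + (4).
Divide through and combine into a single rational function.

Y(s) = (4*s^2 + 39)/(s^3 - 6*s^2 + 9*s - 54)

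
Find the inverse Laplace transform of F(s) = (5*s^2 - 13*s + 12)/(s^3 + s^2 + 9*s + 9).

Factor the denominator: s^3 + s^2 + 9*s + 9 = (s + 1)*(s^2 + 9).
Partial fraction decomposition gives [3/(s + 1)] + [2*s/(s^2 + 9)] + [-15/(s^2 + 9)].
Invert each term: 3/(s + 1) ↔ 3e^(-t); 2·s/(s^2 + 9) ↔ 2cos(3t); -5·3/(s^2 + 9) ↔ -5sin(3t).

-5*sin(3*t) + 2*cos(3*t) + 3*exp(-t)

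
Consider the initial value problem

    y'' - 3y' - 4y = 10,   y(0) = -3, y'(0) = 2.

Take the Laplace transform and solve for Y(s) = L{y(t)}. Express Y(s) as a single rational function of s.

Y(s) = (-3*s^2 + 11*s + 10)/(s^3 - 3*s^2 - 4*s)

Laplace-transform each side.
The derivative rules (L{y''} = s^2 Y - s·y(0) - y'(0) and L{y'} = sY - y(0), with y(0) = -3, y'(0) = 2) turn the left side into (s^2 - 3*s - 4)Y - (-3*s + 11).
The right side is L{10} = 10/s.
So (s^2 - 3*s - 4)Y = 10/s + (-3*s + 11).
Isolate Y and clear denominators.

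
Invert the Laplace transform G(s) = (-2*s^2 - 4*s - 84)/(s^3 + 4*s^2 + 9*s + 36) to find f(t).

Factor the denominator: s^3 + 4*s^2 + 9*s + 36 = (s + 4)*(s^2 + 9).
Partial fraction decomposition gives [-4/(s + 4)] + [2*s/(s^2 + 9)] + [-12/(s^2 + 9)].
Invert each term: -4/(s + 4) ↔ -4e^(-4t); 2·s/(s^2 + 9) ↔ 2cos(3t); -4·3/(s^2 + 9) ↔ -4sin(3t).

f(t) = -4*sin(3*t) + 2*cos(3*t) - 4*exp(-4*t)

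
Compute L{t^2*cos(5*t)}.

L{cos(5t)} = s/(s^2 + 25).
Then apply L{t^2·g(t)} = (-1)^2 d^2/ds^2[G(s)] with G(s) = s/(s^2 + 25):
differentiating 2 times and applying the sign gives 2*s*(s^2 - 75)/(s^2 + 25)^3.

2*s*(s^2 - 75)/(s^2 + 25)^3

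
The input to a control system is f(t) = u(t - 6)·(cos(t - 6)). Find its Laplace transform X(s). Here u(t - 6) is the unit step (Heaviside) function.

X(s) = s*exp(-6*s)/(s^2 + 1)

By the second shifting theorem, L{u(t - c)·g(t - c)} = e^(-cs)·G(s) with c = 6 and G(s) = L{g(t)}.
L{cos(t)} = s/(s^2 + 1).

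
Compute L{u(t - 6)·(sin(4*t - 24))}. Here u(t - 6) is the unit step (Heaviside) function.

4*exp(-6*s)/(s^2 + 16)

By the second shifting theorem, L{u(t - c)·g(t - c)} = e^(-cs)·H(s) with c = 6 and H(s) = L{g(t)}.
L{sin(4t)} = 4/(s^2 + 16).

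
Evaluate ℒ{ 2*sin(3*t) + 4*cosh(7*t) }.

Apply the Laplace transform termwise.
(2)·[L{sin(3t)} = 3/(s^2 + 9)]; (4)·[L{cosh(7t)} = s/(s^2 - 49)].

4*s/(s^2 - 49) + 6/(s^2 + 9)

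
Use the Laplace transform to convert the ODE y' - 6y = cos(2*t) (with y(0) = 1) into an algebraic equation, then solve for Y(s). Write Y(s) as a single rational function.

Take the Laplace transform of both sides.
The derivative rules (L{y'} = sY - y(0) = sY - 1) turn the left side into (s - 6)Y - (1).
The right side is L{cos(2*t)} = s/(s^2 + 4).
So (s - 6)Y = s/(s^2 + 4) + (1).
Divide through and combine into a single rational function.

Y(s) = (s^2 + s + 4)/(s^3 - 6*s^2 + 4*s - 24)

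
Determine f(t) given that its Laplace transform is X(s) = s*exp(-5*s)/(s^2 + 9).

f(t) = Heaviside(t - 5)*(cos(3*t - 15))

The factor e^(-5s) signals a time shift by c = 5 (second shifting theorem).
L{cos(3t)} = s/(s^2 + 9), so L^-1{s/(s^2 + 9)} = cos(3*t).
Hence the inverse is u(t - 5) times that function evaluated at t - 5.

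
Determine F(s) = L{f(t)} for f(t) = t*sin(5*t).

F(s) = 10*s/(s^2 + 25)^2

L{sin(5t)} = 5/(s^2 + 25).
Then apply L{t·g(t)} = -d/ds[G(s)] with G(s) = 5/(s^2 + 25):
differentiating 1 time and applying the sign gives 10*s/(s^2 + 25)^2.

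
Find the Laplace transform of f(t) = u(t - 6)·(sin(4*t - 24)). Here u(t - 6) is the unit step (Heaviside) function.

By the second shifting theorem, L{u(t - c)·g(t - c)} = e^(-cs)·G(s) with c = 6 and G(s) = L{g(t)}.
L{sin(4t)} = 4/(s^2 + 16).

4*exp(-6*s)/(s^2 + 16)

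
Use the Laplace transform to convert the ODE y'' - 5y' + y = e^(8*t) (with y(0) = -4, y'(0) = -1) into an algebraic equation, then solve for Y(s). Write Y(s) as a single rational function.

Y(s) = (-4*s^2 + 51*s - 151)/(s^3 - 13*s^2 + 41*s - 8)

Transform both sides with L{·}.
Using L{y''} = s^2 Y - s·y(0) - y'(0) and L{y'} = sY - y(0), with y(0) = -4, y'(0) = -1, the left side becomes (s^2 - 5*s + 1)Y - (-4*s + 19).
The right side is L{e^(8*t)} = 1/(s - 8).
So (s^2 - 5*s + 1)Y = 1/(s - 8) + (-4*s + 19).
Solve for Y(s) and write it as one ratio of polynomials.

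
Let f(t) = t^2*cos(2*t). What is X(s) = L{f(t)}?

L{cos(2t)} = s/(s^2 + 4).
Then apply L{t^2·g(t)} = (-1)^2 d^2/ds^2[G(s)] with G(s) = s/(s^2 + 4):
differentiating 2 times and applying the sign gives 2*s*(s^2 - 12)/(s^2 + 4)^3.

X(s) = 2*s*(s^2 - 12)/(s^2 + 4)^3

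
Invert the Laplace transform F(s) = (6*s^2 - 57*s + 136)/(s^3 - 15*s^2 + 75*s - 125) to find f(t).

f(t) = t^2*exp(5*t)/2 + 3*t*exp(5*t) + 6*exp(5*t)

Factor the denominator: s^3 - 15*s^2 + 75*s - 125 = (s - 5)^3.
Partial fraction decomposition gives [6/(s - 5)] + [3/(s - 5)^2] + [(s - 5)^(-3)].
Invert each term: 6/(s - 5) ↔ 6e^(5t); 3/(s - 5)^2 ↔ 3t·e^(5t); 1/(s - 5)^3 ↔ (1/2)t^2·e^(5t).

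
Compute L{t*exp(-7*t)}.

(s + 7)^(-2)

L{e^(-7t)} = 1/(s + 7).
Then apply L{t·g(t)} = -d/ds[G(s)] with G(s) = 1/(s + 7):
differentiating 1 time and applying the sign gives (s + 7)^(-2).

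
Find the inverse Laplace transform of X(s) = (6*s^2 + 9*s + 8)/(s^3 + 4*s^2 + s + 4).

Factor the denominator: s^3 + 4*s^2 + s + 4 = (s + 4)*(s^2 + 1).
Partial fraction decomposition gives [4/(s + 4)] + [2*s/(s^2 + 1)] + [1/(s^2 + 1)].
Invert each term: 4/(s + 4) ↔ 4e^(-4t); 2·s/(s^2 + 1) ↔ 2cos(t); 1·1/(s^2 + 1) ↔ sin(t).

sin(t) + 2*cos(t) + 4*exp(-4*t)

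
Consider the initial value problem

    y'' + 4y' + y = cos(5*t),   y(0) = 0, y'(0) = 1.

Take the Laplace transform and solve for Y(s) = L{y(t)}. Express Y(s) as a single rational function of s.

Y(s) = (s^2 + s + 25)/(s^4 + 4*s^3 + 26*s^2 + 100*s + 25)

Apply the Laplace transform to the equation.
The derivative rules (L{y''} = s^2 Y - s·y(0) - y'(0) and L{y'} = sY - y(0), with y(0) = 0, y'(0) = 1) turn the left side into (s^2 + 4*s + 1)Y - (1).
The right side is L{cos(5*t)} = s/(s^2 + 25).
So (s^2 + 4*s + 1)Y = s/(s^2 + 25) + (1).
Divide through and combine into a single rational function.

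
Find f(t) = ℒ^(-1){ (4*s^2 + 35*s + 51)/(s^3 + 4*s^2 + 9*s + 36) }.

f(t) = 5*sin(3*t) + 5*cos(3*t) - exp(-4*t)

Factor the denominator: s^3 + 4*s^2 + 9*s + 36 = (s + 4)*(s^2 + 9).
Partial fraction decomposition gives [-1/(s + 4)] + [5*s/(s^2 + 9)] + [15/(s^2 + 9)].
Invert each term: -1/(s + 4) ↔ -e^(-4t); 5·s/(s^2 + 9) ↔ 5cos(3t); 5·3/(s^2 + 9) ↔ 5sin(3t).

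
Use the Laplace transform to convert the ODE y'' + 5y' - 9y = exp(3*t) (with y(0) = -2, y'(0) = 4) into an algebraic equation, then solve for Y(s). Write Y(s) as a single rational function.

Y(s) = (-2*s^2 + 19)/(s^3 + 2*s^2 - 24*s + 27)

Take the Laplace transform of both sides.
Using L{y''} = s^2 Y - s·y(0) - y'(0) and L{y'} = sY - y(0), with y(0) = -2, y'(0) = 4, the left side becomes (s^2 + 5*s - 9)Y - (-2*s - 6).
The right side is L{exp(3*t)} = 1/(s - 3).
So (s^2 + 5*s - 9)Y = 1/(s - 3) + (-2*s - 6).
Isolate Y and clear denominators.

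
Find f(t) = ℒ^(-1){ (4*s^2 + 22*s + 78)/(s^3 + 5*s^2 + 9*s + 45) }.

Factor the denominator: s^3 + 5*s^2 + 9*s + 45 = (s + 5)*(s^2 + 9).
Partial fraction decomposition gives [2/(s + 5)] + [2*s/(s^2 + 9)] + [12/(s^2 + 9)].
Invert each term: 2/(s + 5) ↔ 2e^(-5t); 2·s/(s^2 + 9) ↔ 2cos(3t); 4·3/(s^2 + 9) ↔ 4sin(3t).

f(t) = 4*sin(3*t) + 2*cos(3*t) + 2*exp(-5*t)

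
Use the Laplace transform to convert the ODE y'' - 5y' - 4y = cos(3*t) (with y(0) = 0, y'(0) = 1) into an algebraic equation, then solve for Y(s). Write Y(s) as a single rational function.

Y(s) = (s^2 + s + 9)/(s^4 - 5*s^3 + 5*s^2 - 45*s - 36)

Take the Laplace transform of both sides.
Using L{y''} = s^2 Y - s·y(0) - y'(0) and L{y'} = sY - y(0), with y(0) = 0, y'(0) = 1, the left side becomes (s^2 - 5*s - 4)Y - (1).
The right side is L{cos(3*t)} = s/(s^2 + 9).
So (s^2 - 5*s - 4)Y = s/(s^2 + 9) + (1).
Divide through and combine into a single rational function.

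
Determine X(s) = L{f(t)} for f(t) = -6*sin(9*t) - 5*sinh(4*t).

X(s) = -54/(s^2 + 81) - 20/(s^2 - 16)

Apply the Laplace transform termwise.
(-5)·[L{sinh(4t)} = 4/(s^2 - 16)]; (-6)·[L{sin(9t)} = 9/(s^2 + 81)].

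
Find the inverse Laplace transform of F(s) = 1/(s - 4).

exp(4*t)

Since L{e^(4t)} = 1/(s - 4), the inverse is e^(4*t).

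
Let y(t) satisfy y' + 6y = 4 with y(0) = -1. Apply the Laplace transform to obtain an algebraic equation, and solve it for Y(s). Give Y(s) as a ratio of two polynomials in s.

Laplace-transform each side.
The derivative rules (L{y'} = sY - y(0) = sY - (-1)) turn the left side into (s + 6)Y - (-1).
The right side is L{4} = 4/s.
So (s + 6)Y = 4/s + (-1).
Divide through and combine into a single rational function.

Y(s) = (-s + 4)/(s^2 + 6*s)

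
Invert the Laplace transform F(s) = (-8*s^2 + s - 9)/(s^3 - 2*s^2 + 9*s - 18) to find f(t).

f(t) = -3*exp(2*t) - 3*sin(3*t) - 5*cos(3*t)

Factor the denominator: s^3 - 2*s^2 + 9*s - 18 = (s - 2)*(s^2 + 9).
Partial fraction decomposition gives [-3/(s - 2)] + [-5*s/(s^2 + 9)] + [-9/(s^2 + 9)].
Invert each term: -3/(s - 2) ↔ -3e^(2t); -5·s/(s^2 + 9) ↔ -5cos(3t); -3·3/(s^2 + 9) ↔ -3sin(3t).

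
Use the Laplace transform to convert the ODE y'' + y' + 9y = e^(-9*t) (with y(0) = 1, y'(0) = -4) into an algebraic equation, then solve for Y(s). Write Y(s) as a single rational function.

Laplace-transform each side.
With L{y''} = s^2 Y - s·y(0) - y'(0) and L{y'} = sY - y(0), with y(0) = 1, y'(0) = -4: the LHS transforms to (s^2 + s + 9)Y - (s - 3).
The right side is L{e^(-9*t)} = 1/(s + 9).
So (s^2 + s + 9)Y = 1/(s + 9) + (s - 3).
Divide through and combine into a single rational function.

Y(s) = (s^2 + 6*s - 26)/(s^3 + 10*s^2 + 18*s + 81)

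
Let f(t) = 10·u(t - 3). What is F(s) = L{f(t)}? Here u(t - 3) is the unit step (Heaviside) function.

By the second shifting theorem, L{u(t - c)·g(t - c)} = e^(-cs)·G(s) with c = 3 and G(s) = L{g(t)}.
L{10} = 10/s.

F(s) = 10*exp(-3*s)/s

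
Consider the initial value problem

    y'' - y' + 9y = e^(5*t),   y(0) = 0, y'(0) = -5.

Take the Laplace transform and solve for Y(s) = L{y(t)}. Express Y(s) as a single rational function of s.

Y(s) = (-5*s + 26)/(s^3 - 6*s^2 + 14*s - 45)

Laplace-transform each side.
The derivative rules (L{y''} = s^2 Y - s·y(0) - y'(0) and L{y'} = sY - y(0), with y(0) = 0, y'(0) = -5) turn the left side into (s^2 - s + 9)Y - (-5).
The right side is L{e^(5*t)} = 1/(s - 5).
So (s^2 - s + 9)Y = 1/(s - 5) + (-5).
Divide through and combine into a single rational function.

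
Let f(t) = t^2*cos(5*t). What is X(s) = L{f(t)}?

X(s) = 2*s*(s^2 - 75)/(s^2 + 25)^3

L{cos(5t)} = s/(s^2 + 25).
Then apply L{t^2·g(t)} = (-1)^2 d^2/ds^2[G(s)] with G(s) = s/(s^2 + 25):
differentiating 2 times and applying the sign gives 2*s*(s^2 - 75)/(s^2 + 25)^3.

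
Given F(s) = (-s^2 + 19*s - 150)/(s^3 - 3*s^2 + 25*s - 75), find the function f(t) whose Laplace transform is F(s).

f(t) = -3*exp(3*t) + 5*sin(5*t) + 2*cos(5*t)

Factor the denominator: s^3 - 3*s^2 + 25*s - 75 = (s - 3)*(s^2 + 25).
Partial fraction decomposition gives [-3/(s - 3)] + [2*s/(s^2 + 25)] + [25/(s^2 + 25)].
Invert each term: -3/(s - 3) ↔ -3e^(3t); 2·s/(s^2 + 25) ↔ 2cos(5t); 5·5/(s^2 + 25) ↔ 5sin(5t).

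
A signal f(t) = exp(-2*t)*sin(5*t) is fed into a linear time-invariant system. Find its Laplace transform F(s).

L{sin(5t)} = 5/(s^2 + 25).
By the first shifting theorem, multiplying by e^(-2t) replaces s with s + 2.

F(s) = 5/((s + 2)^2 + 25)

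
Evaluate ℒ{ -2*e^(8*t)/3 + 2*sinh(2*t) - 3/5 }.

4/(s^2 - 4) - 2/(3*(s - 8)) - 3/(5*s)

Apply the Laplace transform termwise.
(2)·[L{sinh(2t)} = 2/(s^2 - 4)]; L{-3/5} = (-3/5)/s; (-2/3)·[L{e^(8t)} = 1/(s - 8)].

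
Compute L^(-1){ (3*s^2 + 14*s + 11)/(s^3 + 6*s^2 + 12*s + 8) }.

Factor the denominator: s^3 + 6*s^2 + 12*s + 8 = (s + 2)^3.
Partial fraction decomposition gives [3/(s + 2)] + [2/(s + 2)^2] + [-5/(s + 2)^3].
Invert each term: 3/(s + 2) ↔ 3e^(-2t); 2/(s + 2)^2 ↔ 2t·e^(-2t); -5/(s + 2)^3 ↔ (-5/2)t^2·e^(-2t).

-5*t^2*exp(-2*t)/2 + 2*t*exp(-2*t) + 3*exp(-2*t)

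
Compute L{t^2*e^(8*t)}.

L{e^(8t)} = 1/(s - 8).
Then apply L{t^2·g(t)} = (-1)^2 d^2/ds^2[G(s)] with G(s) = 1/(s - 8):
differentiating 2 times and applying the sign gives 2/(s - 8)^3.

2/(s - 8)^3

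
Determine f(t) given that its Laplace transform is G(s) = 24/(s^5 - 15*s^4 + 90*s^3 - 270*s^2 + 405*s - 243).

Rewrite the denominator: s^5 - 15*s^4 + 90*s^3 - 270*s^2 + 405*s - 243 = (s - 3)^5.
The form in (s - 3) signals a first-shifting-theorem factor e^(3t).
Since L{t^4} = 4!/s^5 = 24/s^5, the inverse is t^4*e^(3*t).

f(t) = t^4*exp(3*t)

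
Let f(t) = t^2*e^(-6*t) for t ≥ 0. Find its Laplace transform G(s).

G(s) = 2/(s + 6)^3

L{e^(-6t)} = 1/(s + 6).
Then apply L{t^2·g(t)} = (-1)^2 d^2/ds^2[H(s)] with H(s) = 1/(s + 6):
differentiating 2 times and applying the sign gives 2/(s + 6)^3.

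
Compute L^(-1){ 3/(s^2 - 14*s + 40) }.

Rewrite the denominator: s^2 - 14*s + 40 = (s - 7)^2 - 9.
The form in (s - 7) signals a first-shifting-theorem factor e^(7t).
Since L{sinh(3t)} = 3/(s^2 - 9), the inverse is e^(7*t)*sinh(3*t).

exp(7*t)*sinh(3*t)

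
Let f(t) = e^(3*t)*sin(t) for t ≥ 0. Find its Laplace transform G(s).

G(s) = 1/((s - 3)^2 + 1)

L{sin(t)} = 1/(s^2 + 1).
By the first shifting theorem, multiplying by e^(3t) replaces s with s - 3.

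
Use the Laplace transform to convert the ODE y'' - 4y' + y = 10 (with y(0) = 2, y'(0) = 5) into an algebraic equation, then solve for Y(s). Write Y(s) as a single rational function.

Take the Laplace transform of both sides.
Using L{y''} = s^2 Y - s·y(0) - y'(0) and L{y'} = sY - y(0), with y(0) = 2, y'(0) = 5, the left side becomes (s^2 - 4*s + 1)Y - (2*s - 3).
The right side is L{10} = 10/s.
So (s^2 - 4*s + 1)Y = 10/s + (2*s - 3).
Divide through and combine into a single rational function.

Y(s) = (2*s^2 - 3*s + 10)/(s^3 - 4*s^2 + s)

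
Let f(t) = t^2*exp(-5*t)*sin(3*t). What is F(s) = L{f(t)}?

F(s) = 18*(s^2 + 10*s + 22)/(s^2 + 10*s + 34)^3

L{sin(3t)} = 3/(s^2 + 9).
Multiplying by e^(-5t) shifts s → s + 5, so L{exp(-5*t)*sin(3*t)} = 3/((s + 5)^2 + 9).
Then apply L{t^2·g(t)} = (-1)^2 d^2/ds^2[G(s)] with G(s) = 3/((s + 5)^2 + 9):
differentiating 2 times and applying the sign gives 18*(s^2 + 10*s + 22)/(s^2 + 10*s + 34)^3.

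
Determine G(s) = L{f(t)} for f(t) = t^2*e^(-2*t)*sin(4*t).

G(s) = 8*(3*s^2 + 12*s - 4)/(s^2 + 4*s + 20)^3

L{sin(4t)} = 4/(s^2 + 16).
Multiplying by e^(-2t) shifts s → s + 2, so L{e^(-2*t)*sin(4*t)} = 4/((s + 2)^2 + 16).
Then apply L{t^2·g(t)} = (-1)^2 d^2/ds^2[H(s)] with H(s) = 4/((s + 2)^2 + 16):
differentiating 2 times and applying the sign gives 8*(3*s^2 + 12*s - 4)/(s^2 + 4*s + 20)^3.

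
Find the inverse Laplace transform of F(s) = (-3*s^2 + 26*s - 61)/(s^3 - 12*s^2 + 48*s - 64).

Factor the denominator: s^3 - 12*s^2 + 48*s - 64 = (s - 4)^3.
Partial fraction decomposition gives [-3/(s - 4)] + [2/(s - 4)^2] + [-5/(s - 4)^3].
Invert each term: -3/(s - 4) ↔ -3e^(4t); 2/(s - 4)^2 ↔ 2t·e^(4t); -5/(s - 4)^3 ↔ (-5/2)t^2·e^(4t).

-5*t^2*exp(4*t)/2 + 2*t*exp(4*t) - 3*exp(4*t)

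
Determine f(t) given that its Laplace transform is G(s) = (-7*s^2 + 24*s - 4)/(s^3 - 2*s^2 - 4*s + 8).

Factor the denominator: s^3 - 2*s^2 - 4*s + 8 = (s - 2)^2*(s + 2).
Partial fraction decomposition gives [-2/(s - 2)] + [4/(s - 2)^2] + [-5/(s + 2)].
Invert each term: -2/(s - 2) ↔ -2e^(2t); 4/(s - 2)^2 ↔ 4t·e^(2t); -5/(s + 2) ↔ -5e^(-2t).

f(t) = 4*t*exp(2*t) - 2*exp(2*t) - 5*exp(-2*t)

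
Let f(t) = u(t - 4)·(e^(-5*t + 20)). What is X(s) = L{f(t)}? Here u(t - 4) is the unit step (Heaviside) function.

By the second shifting theorem, L{u(t - c)·g(t - c)} = e^(-cs)·G(s) with c = 4 and G(s) = L{g(t)}.
L{e^(-5t)} = 1/(s + 5).

X(s) = exp(-4*s)/(s + 5)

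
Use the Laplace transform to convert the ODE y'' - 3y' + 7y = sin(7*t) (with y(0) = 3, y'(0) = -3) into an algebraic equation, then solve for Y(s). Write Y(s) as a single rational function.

Transform both sides with L{·}.
The derivative rules (L{y''} = s^2 Y - s·y(0) - y'(0) and L{y'} = sY - y(0), with y(0) = 3, y'(0) = -3) turn the left side into (s^2 - 3*s + 7)Y - (3*s - 12).
The right side is L{sin(7*t)} = 7/(s^2 + 49).
So (s^2 - 3*s + 7)Y = 7/(s^2 + 49) + (3*s - 12).
Isolate Y and clear denominators.

Y(s) = (3*s^3 - 12*s^2 + 147*s - 581)/(s^4 - 3*s^3 + 56*s^2 - 147*s + 343)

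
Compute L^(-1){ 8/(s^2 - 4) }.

4*sinh(2*t)

Since L{sinh(2t)} = 2/(s^2 - 4), the inverse is sinh(2*t), scaled by 4.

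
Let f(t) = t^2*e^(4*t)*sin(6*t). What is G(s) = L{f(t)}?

L{sin(6t)} = 6/(s^2 + 36).
Multiplying by e^(4t) shifts s → s - 4, so L{e^(4*t)*sin(6*t)} = 6/((s - 4)^2 + 36).
Then apply L{t^2·g(t)} = (-1)^2 d^2/ds^2[H(s)] with H(s) = 6/((s - 4)^2 + 36):
differentiating 2 times and applying the sign gives 36*(s^2 - 8*s + 4)/(s^2 - 8*s + 52)^3.

G(s) = 36*(s^2 - 8*s + 4)/(s^2 - 8*s + 52)^3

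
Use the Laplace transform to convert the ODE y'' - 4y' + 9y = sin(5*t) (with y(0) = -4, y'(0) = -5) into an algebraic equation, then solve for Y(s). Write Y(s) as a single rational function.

Y(s) = (-4*s^3 + 11*s^2 - 100*s + 280)/(s^4 - 4*s^3 + 34*s^2 - 100*s + 225)

Take the Laplace transform of both sides.
The derivative rules (L{y''} = s^2 Y - s·y(0) - y'(0) and L{y'} = sY - y(0), with y(0) = -4, y'(0) = -5) turn the left side into (s^2 - 4*s + 9)Y - (-4*s + 11).
The right side is L{sin(5*t)} = 5/(s^2 + 25).
So (s^2 - 4*s + 9)Y = 5/(s^2 + 25) + (-4*s + 11).
Isolate Y and clear denominators.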